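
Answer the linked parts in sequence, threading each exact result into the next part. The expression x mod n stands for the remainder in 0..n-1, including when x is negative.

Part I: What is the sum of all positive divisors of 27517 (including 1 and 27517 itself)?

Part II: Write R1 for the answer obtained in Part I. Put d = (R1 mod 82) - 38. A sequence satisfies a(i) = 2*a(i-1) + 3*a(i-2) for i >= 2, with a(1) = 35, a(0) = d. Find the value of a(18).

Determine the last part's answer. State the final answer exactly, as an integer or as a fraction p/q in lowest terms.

Part I: 27517 = 7 * 3931; sigma = (1 + 7) * (1 + 3931) = 8 * 3932 = 31456; answer 31456
Part II: R1 = 31456; d = 12; a(2) = 2*(35) + 3*(12) = 106; iterating: a(2)=106, a(3)=317, a(4)=952, a(5)=2855, a(6)=8566, a(7)=25697, a(8)=77092, a(9)=231275, a(10)=693826, a(11)=2081477, a(12)=6244432, a(13)=18733295, a(14)=56199886, a(15)=168599657, a(16)=505798972, a(17)=1517396915, a(18)=4552190746; answer 4552190746

4552190746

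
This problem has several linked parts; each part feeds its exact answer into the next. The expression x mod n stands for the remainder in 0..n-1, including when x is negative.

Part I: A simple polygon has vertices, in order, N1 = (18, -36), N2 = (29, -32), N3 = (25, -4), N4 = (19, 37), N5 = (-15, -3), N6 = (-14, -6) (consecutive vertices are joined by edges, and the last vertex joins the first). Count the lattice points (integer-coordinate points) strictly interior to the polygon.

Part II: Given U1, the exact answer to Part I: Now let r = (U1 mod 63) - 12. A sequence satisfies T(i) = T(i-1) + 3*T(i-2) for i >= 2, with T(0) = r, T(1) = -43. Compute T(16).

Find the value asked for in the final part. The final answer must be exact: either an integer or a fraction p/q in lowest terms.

Part I: cross terms: (18*-32 - 29*-36)=468, (29*-4 - 25*-32)=684, (25*37 - 19*-4)=1001, (19*-3 - -15*37)=498, (-15*-6 - -14*-3)=48, (-14*-36 - 18*-6)=612; twice the area = |3311| = 3311; area = 3311/2; boundary points = 1 + 4 + 1 + 2 + 1 + 2 = 11; strictly interior points = area - boundary/2 + 1 = 1651; answer 1651
Part II: U1 = 1651; r = 1; T(2) = 1*(-43) + 3*(1) = -40; iterating: T(2)=-40, T(3)=-169, T(4)=-289, T(5)=-796, T(6)=-1663, T(7)=-4051, T(8)=-9040, T(9)=-21193, T(10)=-48313, T(11)=-111892, T(12)=-256831, T(13)=-592507, T(14)=-1363000, T(15)=-3140521, T(16)=-7229521; answer -7229521

-7229521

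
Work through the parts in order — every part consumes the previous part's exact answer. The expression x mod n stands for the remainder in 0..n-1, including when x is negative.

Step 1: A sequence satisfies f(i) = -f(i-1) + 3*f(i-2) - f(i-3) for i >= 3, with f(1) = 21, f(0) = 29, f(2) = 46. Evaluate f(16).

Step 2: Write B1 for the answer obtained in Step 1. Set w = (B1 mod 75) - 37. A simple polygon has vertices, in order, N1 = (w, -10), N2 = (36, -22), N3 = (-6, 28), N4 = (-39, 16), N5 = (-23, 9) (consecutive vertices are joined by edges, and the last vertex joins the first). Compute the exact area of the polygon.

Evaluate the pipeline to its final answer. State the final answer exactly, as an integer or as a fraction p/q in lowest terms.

Step 1: f(3) = -1*(46) + 3*(21) - 1*(29) = -12; iterating: f(3)=-12, f(4)=129, f(5)=-211, f(6)=610, f(7)=-1372, f(8)=3413, f(9)=-8139, f(10)=19750, f(11)=-47580, f(12)=114969, f(13)=-277459, f(14)=669946, f(15)=-1617292, f(16)=3904589; answer 3904589
Step 2: B1 = 3904589; w = -23; cross terms: (-23*-22 - 36*-10)=866, (36*28 - -6*-22)=876, (-6*16 - -39*28)=996, (-39*9 - -23*16)=17, (-23*-10 - -23*9)=437; twice the area = |3192| = 3192; area = 1596; answer 1596

1596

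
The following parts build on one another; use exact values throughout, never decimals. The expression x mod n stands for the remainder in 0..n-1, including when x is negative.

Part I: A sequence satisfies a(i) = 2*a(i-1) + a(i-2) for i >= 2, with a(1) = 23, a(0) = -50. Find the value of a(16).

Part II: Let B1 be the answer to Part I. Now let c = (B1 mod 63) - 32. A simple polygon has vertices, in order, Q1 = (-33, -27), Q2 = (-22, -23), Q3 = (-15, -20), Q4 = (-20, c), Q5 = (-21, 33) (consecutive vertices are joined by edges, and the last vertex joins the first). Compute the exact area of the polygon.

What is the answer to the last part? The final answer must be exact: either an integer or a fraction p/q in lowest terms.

Part I: a(2) = 2*(23) + 1*(-50) = -4; iterating: a(2)=-4, a(3)=15, a(4)=26, a(5)=67, a(6)=160, a(7)=387, a(8)=934, a(9)=2255, a(10)=5444, a(11)=13143, a(12)=31730, a(13)=76603, a(14)=184936, a(15)=446475, a(16)=1077886; answer 1077886
Part II: B1 = 1077886; c = -13; cross terms: (-33*-23 - -22*-27)=165, (-22*-20 - -15*-23)=95, (-15*-13 - -20*-20)=-205, (-20*33 - -21*-13)=-933, (-21*-27 - -33*33)=1656; twice the area = |778| = 778; area = 389; answer 389

389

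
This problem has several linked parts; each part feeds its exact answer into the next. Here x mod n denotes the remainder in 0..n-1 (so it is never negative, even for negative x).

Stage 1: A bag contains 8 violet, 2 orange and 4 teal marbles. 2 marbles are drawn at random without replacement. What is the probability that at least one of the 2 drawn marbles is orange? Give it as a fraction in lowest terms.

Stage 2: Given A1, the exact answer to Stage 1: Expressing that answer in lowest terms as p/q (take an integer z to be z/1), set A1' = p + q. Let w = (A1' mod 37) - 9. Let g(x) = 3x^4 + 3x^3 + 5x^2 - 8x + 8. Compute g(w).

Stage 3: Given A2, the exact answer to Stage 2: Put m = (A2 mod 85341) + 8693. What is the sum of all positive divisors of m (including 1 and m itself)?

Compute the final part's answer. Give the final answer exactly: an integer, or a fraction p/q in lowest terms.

9660

Stage 1: total draws C(14,2) = 91; complement C(12,2) = 66; favorable 91 - 66 = 25; P = 25/91; answer 25/91
Stage 2: A1 = 25/91; threaded value p + q = 116; w = -4; 3*(-4)^4 + 3*(-4)^3 + 5*(-4)^2 - 8*(-4)^1 + 8 = (768) + (-192) + (80) + (32) + (8) = 696; answer 696
Stage 3: A2 = 696; m = 9389; 9389 = 41 * 229; sigma = (1 + 41) * (1 + 229) = 42 * 230 = 9660; answer 9660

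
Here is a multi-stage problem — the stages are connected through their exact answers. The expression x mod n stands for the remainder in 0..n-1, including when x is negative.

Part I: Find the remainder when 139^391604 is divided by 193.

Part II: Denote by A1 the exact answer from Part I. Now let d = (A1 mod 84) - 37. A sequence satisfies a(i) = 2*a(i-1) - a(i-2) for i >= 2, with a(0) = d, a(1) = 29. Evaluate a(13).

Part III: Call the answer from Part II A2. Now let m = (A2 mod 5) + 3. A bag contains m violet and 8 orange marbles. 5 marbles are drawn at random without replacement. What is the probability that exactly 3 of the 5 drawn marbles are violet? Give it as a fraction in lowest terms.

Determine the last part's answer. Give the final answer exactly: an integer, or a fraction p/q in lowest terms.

280/1287

Part I: squarings mod 193: 139^1=139, 139^2=21, 139^4=55, 139^8=130, 139^16=109, 139^32=108, 139^64=84, 139^128=108, 139^256=84, 139^512=108, 139^1024=84, 139^2048=108, 139^4096=84, 139^8192=108, 139^16384=84, 139^32768=108, 139^65536=84, 139^131072=108, 139^262144=84; 139^391604 = 139^4 * 139^16 * 139^32 * 139^128 * 139^256 * 139^2048 * 139^4096 * 139^8192 * 139^16384 * 139^32768 * 139^65536 * 139^262144 = 12 (mod 193); answer 12
Part II: A1 = 12; d = -25; a(2) = 2*(29) - 1*(-25) = 83; iterating: a(2)=83, a(3)=137, a(4)=191, a(5)=245, a(6)=299, a(7)=353, a(8)=407, a(9)=461, a(10)=515, a(11)=569, a(12)=623, a(13)=677; answer 677
Part III: A2 = 677; m = 5; total draws C(13,5) = 1287; favorable C(5,3)*C(8,2) = 280; P = 280/1287; answer 280/1287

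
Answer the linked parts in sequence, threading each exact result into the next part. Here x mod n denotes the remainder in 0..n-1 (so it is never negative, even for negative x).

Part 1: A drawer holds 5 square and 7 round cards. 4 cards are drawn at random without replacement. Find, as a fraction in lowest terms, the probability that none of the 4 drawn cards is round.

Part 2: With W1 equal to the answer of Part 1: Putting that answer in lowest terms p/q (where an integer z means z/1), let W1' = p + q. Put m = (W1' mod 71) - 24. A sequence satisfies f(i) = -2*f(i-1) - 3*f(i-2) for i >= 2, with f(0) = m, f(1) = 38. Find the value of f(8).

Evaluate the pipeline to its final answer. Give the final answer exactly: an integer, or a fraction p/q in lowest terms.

Part 1: total draws C(12,4) = 495; favorable C(5,4) = 5; P = 1/99; answer 1/99
Part 2: W1 = 1/99; threaded value p + q = 100; m = 5; f(2) = -2*(38) - 3*(5) = -91; iterating: f(2)=-91, f(3)=68, f(4)=137, f(5)=-478, f(6)=545, f(7)=344, f(8)=-2323; answer -2323

-2323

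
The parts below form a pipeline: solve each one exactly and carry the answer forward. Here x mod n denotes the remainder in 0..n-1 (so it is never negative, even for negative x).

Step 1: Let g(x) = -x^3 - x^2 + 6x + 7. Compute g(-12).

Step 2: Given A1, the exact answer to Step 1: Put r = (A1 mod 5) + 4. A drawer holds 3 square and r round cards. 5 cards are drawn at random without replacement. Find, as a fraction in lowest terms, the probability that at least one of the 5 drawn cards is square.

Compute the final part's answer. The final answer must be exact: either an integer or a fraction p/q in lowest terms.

Step 1: -1*(-12)^3 - 1*(-12)^2 + 6*(-12)^1 + 7 = (1728) + (-144) + (-72) + (7) = 1519; answer 1519
Step 2: A1 = 1519; r = 8; total draws C(11,5) = 462; complement C(8,5) = 56; favorable 462 - 56 = 406; P = 29/33; answer 29/33

29/33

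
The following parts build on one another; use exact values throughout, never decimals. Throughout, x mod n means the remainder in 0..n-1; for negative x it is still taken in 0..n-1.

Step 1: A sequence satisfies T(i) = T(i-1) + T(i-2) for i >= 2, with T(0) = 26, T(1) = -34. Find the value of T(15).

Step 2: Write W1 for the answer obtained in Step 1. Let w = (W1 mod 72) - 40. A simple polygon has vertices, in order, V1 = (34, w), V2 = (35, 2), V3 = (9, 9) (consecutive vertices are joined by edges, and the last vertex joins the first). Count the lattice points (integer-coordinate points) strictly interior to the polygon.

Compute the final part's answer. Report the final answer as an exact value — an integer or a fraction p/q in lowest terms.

471

Step 1: T(2) = 1*(-34) + 1*(26) = -8; iterating: T(2)=-8, T(3)=-42, T(4)=-50, T(5)=-92, T(6)=-142, T(7)=-234, T(8)=-376, T(9)=-610, T(10)=-986, T(11)=-1596, T(12)=-2582, T(13)=-4178, T(14)=-6760, T(15)=-10938; answer -10938
Step 2: W1 = -10938; w = -34; cross terms: (34*2 - 35*-34)=1258, (35*9 - 9*2)=297, (9*-34 - 34*9)=-612; twice the area = |943| = 943; area = 943/2; boundary points = 1 + 1 + 1 = 3; strictly interior points = area - boundary/2 + 1 = 471; answer 471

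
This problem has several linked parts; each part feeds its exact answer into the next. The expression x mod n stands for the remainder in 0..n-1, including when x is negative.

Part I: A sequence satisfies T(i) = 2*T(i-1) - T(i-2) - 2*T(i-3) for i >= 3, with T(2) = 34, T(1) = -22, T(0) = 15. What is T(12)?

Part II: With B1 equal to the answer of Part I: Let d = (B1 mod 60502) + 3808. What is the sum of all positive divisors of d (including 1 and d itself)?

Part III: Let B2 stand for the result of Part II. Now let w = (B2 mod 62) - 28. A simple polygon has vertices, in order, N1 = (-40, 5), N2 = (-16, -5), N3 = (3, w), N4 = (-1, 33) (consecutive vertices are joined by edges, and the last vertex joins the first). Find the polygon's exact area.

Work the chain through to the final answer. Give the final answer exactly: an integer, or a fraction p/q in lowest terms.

Part I: T(3) = 2*(34) - 1*(-22) - 2*(15) = 60; iterating: T(3)=60, T(4)=130, T(5)=132, T(6)=14, T(7)=-364, T(8)=-1006, T(9)=-1676, T(10)=-1618, T(11)=452, T(12)=5874; answer 5874
Part II: B1 = 5874; d = 9682; 9682 = 2 * 47 * 103; sigma = (1 + 2) * (1 + 47) * (1 + 103) = 3 * 48 * 104 = 14976; answer 14976
Part III: B2 = 14976; w = 6; cross terms: (-40*-5 - -16*5)=280, (-16*6 - 3*-5)=-81, (3*33 - -1*6)=105, (-1*5 - -40*33)=1315; twice the area = |1619| = 1619; area = 1619/2; answer 1619/2

1619/2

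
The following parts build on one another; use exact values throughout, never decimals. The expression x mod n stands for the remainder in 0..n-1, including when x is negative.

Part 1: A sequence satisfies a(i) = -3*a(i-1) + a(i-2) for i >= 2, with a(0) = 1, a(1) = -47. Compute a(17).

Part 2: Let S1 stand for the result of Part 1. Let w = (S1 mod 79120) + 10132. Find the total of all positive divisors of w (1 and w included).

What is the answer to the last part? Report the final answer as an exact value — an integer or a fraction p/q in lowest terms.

111104

Part 1: a(2) = -3*(-47) + 1*(1) = 142; iterating: a(2)=142, a(3)=-473, a(4)=1561, a(5)=-5156, a(6)=17029, a(7)=-56243, a(8)=185758, a(9)=-613517, a(10)=2026309, a(11)=-6692444, a(12)=22103641, a(13)=-73003367, a(14)=241113742, a(15)=-796344593, a(16)=2630147521, a(17)=-8686787156; answer -8686787156
Part 2: S1 = -8686787156; w = 45136; 45136 = 2^4 * 7 * 13 * 31; sigma = (1 + 2 + 4 + 8 + 16) * (1 + 7) * (1 + 13) * (1 + 31) = 31 * 8 * 14 * 32 = 111104; answer 111104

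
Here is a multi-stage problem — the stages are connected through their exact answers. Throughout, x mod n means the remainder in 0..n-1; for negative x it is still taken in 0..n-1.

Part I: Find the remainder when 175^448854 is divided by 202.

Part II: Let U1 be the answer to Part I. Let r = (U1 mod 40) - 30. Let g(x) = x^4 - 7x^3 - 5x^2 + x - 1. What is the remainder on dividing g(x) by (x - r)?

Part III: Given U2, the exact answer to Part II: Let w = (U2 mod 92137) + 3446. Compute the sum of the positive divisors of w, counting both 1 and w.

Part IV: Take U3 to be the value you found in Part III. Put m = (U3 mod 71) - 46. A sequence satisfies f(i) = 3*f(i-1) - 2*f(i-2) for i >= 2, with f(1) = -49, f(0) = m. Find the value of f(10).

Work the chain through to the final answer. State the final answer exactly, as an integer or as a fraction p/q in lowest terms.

-35819

Part I: squarings mod 202: 175^1=175, 175^2=123, 175^4=181, 175^8=37, 175^16=157, 175^32=5, 175^64=25, 175^128=19, 175^256=159, 175^512=31, 175^1024=153, 175^2048=179, 175^4096=125, 175^8192=71, 175^16384=193, 175^32768=81, 175^65536=97, 175^131072=117, 175^262144=155; 175^448854 = 175^2 * 175^4 * 175^16 * 175^64 * 175^256 * 175^2048 * 175^4096 * 175^16384 * 175^32768 * 175^131072 * 175^262144 = 21 (mod 202); answer 21
Part II: U1 = 21; r = -9; remainder = value at the root: 1*(-9)^4 - 7*(-9)^3 - 5*(-9)^2 + 1*(-9)^1 - 1 = (6561) + (5103) + (-405) + (-9) + (-1) = 11249; answer 11249
Part III: U2 = 11249; w = 14695; 14695 = 5 * 2939; sigma = (1 + 5) * (1 + 2939) = 6 * 2940 = 17640; answer 17640
Part IV: U3 = 17640; m = -14; f(2) = 3*(-49) - 2*(-14) = -119; iterating: f(2)=-119, f(3)=-259, f(4)=-539, f(5)=-1099, f(6)=-2219, f(7)=-4459, f(8)=-8939, f(9)=-17899, f(10)=-35819; answer -35819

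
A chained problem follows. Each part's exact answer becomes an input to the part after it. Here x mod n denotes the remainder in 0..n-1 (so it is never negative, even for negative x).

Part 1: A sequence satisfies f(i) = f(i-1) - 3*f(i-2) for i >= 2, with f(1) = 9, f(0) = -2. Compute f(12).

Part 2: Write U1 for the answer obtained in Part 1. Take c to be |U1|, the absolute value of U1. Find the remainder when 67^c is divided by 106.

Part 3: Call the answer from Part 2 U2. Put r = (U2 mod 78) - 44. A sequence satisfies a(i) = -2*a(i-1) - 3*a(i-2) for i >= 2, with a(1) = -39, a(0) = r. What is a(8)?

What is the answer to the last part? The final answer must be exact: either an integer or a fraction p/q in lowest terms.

3627

Part 1: f(2) = 1*(9) - 3*(-2) = 15; iterating: f(2)=15, f(3)=-12, f(4)=-57, f(5)=-21, f(6)=150, f(7)=213, f(8)=-237, f(9)=-876, f(10)=-165, f(11)=2463, f(12)=2958; answer 2958
Part 2: U1 = 2958; c = 2958; squarings mod 106: 67^1=67, 67^2=37, 67^4=97, 67^8=81, 67^16=95, 67^32=15, 67^64=13, 67^128=63, 67^256=47, 67^512=89, 67^1024=77, 67^2048=99; 67^2958 = 67^2 * 67^4 * 67^8 * 67^128 * 67^256 * 67^512 * 67^2048 = 7 (mod 106); answer 7
Part 3: U2 = 7; r = -37; a(2) = -2*(-39) - 3*(-37) = 189; iterating: a(2)=189, a(3)=-261, a(4)=-45, a(5)=873, a(6)=-1611, a(7)=603, a(8)=3627; answer 3627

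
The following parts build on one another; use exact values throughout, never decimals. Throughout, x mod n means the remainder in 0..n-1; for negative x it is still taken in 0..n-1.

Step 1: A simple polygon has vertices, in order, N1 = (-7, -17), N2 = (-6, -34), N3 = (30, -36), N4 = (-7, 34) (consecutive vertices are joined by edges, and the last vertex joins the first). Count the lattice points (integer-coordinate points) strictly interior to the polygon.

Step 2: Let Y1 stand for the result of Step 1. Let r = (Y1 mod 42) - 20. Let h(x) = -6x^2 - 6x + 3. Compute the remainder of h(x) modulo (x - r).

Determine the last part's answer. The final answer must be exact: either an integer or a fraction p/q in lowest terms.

Step 1: cross terms: (-7*-34 - -6*-17)=136, (-6*-36 - 30*-34)=1236, (30*34 - -7*-36)=768, (-7*-17 - -7*34)=357; twice the area = |2497| = 2497; area = 2497/2; boundary points = 1 + 2 + 1 + 51 = 55; strictly interior points = area - boundary/2 + 1 = 1222; answer 1222
Step 2: Y1 = 1222; r = -16; remainder = value at the root: -6*(-16)^2 - 6*(-16)^1 + 3 = (-1536) + (96) + (3) = -1437; answer -1437

-1437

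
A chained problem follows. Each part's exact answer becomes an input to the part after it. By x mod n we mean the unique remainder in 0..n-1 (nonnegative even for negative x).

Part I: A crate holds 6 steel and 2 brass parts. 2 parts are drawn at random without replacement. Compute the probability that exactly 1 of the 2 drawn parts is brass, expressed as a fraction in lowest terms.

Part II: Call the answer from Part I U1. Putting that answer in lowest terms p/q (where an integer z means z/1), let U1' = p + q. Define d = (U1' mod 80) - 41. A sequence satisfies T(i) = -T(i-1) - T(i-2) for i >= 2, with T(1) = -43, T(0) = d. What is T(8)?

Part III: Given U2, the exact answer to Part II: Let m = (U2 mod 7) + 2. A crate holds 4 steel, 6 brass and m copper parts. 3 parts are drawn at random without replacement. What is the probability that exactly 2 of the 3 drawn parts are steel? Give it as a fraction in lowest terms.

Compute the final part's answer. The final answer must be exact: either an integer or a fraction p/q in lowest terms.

Part I: total draws C(8,2) = 28; favorable C(2,1)*C(6,1) = 12; P = 3/7; answer 3/7
Part II: U1 = 3/7; threaded value p + q = 10; d = -31; T(2) = -1*(-43) - 1*(-31) = 74; iterating: T(2)=74, T(3)=-31, T(4)=-43, T(5)=74, T(6)=-31, T(7)=-43, T(8)=74; answer 74
Part III: U2 = 74; m = 6; total draws C(16,3) = 560; favorable C(4,2)*C(12,1) = 72; P = 9/70; answer 9/70

9/70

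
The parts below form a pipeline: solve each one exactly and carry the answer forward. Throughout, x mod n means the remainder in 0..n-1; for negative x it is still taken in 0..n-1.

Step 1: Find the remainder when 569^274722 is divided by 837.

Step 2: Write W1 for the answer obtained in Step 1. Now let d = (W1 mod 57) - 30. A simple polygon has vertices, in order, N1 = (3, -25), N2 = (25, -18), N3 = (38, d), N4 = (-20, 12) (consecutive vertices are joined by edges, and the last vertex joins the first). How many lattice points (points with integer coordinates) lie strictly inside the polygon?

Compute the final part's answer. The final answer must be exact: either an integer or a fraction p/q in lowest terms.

Step 1: squarings mod 837: 569^1=569, 569^2=679, 569^4=691, 569^8=391, 569^16=547, 569^32=400, 569^64=133, 569^128=112, 569^256=826, 569^512=121, 569^1024=412, 569^2048=670, 569^4096=268, 569^8192=679, 569^16384=691, 569^32768=391, 569^65536=547, 569^131072=400, 569^262144=133; 569^274722 = 569^2 * 569^32 * 569^256 * 569^4096 * 569^8192 * 569^262144 = 388 (mod 837); answer 388
Step 2: W1 = 388; d = 16; cross terms: (3*-18 - 25*-25)=571, (25*16 - 38*-18)=1084, (38*12 - -20*16)=776, (-20*-25 - 3*12)=464; twice the area = |2895| = 2895; area = 2895/2; boundary points = 1 + 1 + 2 + 1 = 5; strictly interior points = area - boundary/2 + 1 = 1446; answer 1446

1446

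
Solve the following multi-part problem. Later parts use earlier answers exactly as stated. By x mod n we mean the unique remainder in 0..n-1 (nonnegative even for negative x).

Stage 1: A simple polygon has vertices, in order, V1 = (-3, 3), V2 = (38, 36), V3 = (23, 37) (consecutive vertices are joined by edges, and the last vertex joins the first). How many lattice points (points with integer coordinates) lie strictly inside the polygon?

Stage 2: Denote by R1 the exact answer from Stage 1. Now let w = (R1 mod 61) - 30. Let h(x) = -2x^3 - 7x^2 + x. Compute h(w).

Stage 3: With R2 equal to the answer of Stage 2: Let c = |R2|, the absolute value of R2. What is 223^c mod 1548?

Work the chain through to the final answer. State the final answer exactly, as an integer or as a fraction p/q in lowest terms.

1

Stage 1: cross terms: (-3*36 - 38*3)=-222, (38*37 - 23*36)=578, (23*3 - -3*37)=180; twice the area = |536| = 536; area = 268; boundary points = 1 + 1 + 2 = 4; strictly interior points = area - boundary/2 + 1 = 267; answer 267
Stage 2: R1 = 267; w = -7; -2*(-7)^3 - 7*(-7)^2 + 1*(-7)^1 = (686) + (-343) + (-7) = 336; answer 336
Stage 3: R2 = 336; c = 336; squarings mod 1548: 223^1=223, 223^2=193, 223^4=97, 223^8=121, 223^16=709, 223^32=1129, 223^64=637, 223^128=193, 223^256=97; 223^336 = 223^16 * 223^64 * 223^256 = 1 (mod 1548); answer 1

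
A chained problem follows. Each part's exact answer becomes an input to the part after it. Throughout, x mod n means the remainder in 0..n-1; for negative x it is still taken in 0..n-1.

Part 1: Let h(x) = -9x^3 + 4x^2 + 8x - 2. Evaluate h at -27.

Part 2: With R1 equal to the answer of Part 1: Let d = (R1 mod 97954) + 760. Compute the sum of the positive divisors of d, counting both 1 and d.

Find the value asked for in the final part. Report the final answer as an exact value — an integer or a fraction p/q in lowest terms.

82652

Part 1: -9*(-27)^3 + 4*(-27)^2 + 8*(-27)^1 - 2 = (177147) + (2916) + (-216) + (-2) = 179845; answer 179845
Part 2: R1 = 179845; d = 82651; 82651 is prime, so its only divisors are 1 and 82651; sigma = 1 + 82651 = 82652; answer 82652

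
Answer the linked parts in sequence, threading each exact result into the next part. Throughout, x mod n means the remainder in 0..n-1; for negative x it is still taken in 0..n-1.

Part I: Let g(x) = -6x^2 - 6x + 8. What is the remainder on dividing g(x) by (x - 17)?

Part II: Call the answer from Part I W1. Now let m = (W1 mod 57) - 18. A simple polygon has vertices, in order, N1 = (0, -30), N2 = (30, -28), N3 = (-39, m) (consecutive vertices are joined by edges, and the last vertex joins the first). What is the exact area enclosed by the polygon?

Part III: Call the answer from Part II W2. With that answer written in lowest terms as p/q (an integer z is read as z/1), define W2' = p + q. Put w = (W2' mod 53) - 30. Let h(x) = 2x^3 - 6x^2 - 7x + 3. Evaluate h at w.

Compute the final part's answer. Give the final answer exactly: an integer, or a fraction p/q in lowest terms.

-24043

Part I: remainder = value at the root: -6*(17)^2 - 6*(17)^1 + 8 = (-1734) + (-102) + (8) = -1828; answer -1828
Part II: W1 = -1828; m = 35; cross terms: (0*-28 - 30*-30)=900, (30*35 - -39*-28)=-42, (-39*-30 - 0*35)=1170; twice the area = |2028| = 2028; area = 1014; answer 1014
Part III: W2 = 1014; threaded value p + q = 1015; w = -22; 2*(-22)^3 - 6*(-22)^2 - 7*(-22)^1 + 3 = (-21296) + (-2904) + (154) + (3) = -24043; answer -24043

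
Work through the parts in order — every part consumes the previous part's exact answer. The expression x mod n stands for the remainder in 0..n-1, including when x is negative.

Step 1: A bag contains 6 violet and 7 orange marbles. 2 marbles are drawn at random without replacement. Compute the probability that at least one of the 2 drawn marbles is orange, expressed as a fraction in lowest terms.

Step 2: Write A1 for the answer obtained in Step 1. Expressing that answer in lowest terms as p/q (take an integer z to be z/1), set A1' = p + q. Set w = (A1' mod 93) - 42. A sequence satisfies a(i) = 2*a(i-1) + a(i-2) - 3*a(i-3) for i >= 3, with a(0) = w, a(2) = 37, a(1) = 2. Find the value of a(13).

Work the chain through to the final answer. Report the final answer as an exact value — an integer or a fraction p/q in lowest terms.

Step 1: total draws C(13,2) = 78; complement C(6,2) = 15; favorable 78 - 15 = 63; P = 21/26; answer 21/26
Step 2: A1 = 21/26; threaded value p + q = 47; w = 5; a(3) = 2*(37) + 1*(2) - 3*(5) = 61; iterating: a(3)=61, a(4)=153, a(5)=256, a(6)=482, a(7)=761, a(8)=1236, a(9)=1787, a(10)=2527, a(11)=3133, a(12)=3432, a(13)=2416; answer 2416

2416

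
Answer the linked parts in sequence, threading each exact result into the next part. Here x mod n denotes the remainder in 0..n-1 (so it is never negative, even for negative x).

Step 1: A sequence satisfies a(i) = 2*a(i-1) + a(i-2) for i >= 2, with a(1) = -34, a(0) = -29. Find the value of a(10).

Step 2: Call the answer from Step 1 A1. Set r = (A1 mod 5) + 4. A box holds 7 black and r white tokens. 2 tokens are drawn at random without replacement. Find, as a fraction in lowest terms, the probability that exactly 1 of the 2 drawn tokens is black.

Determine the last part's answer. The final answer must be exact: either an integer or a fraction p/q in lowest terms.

7/13

Step 1: a(2) = 2*(-34) + 1*(-29) = -97; iterating: a(2)=-97, a(3)=-228, a(4)=-553, a(5)=-1334, a(6)=-3221, a(7)=-7776, a(8)=-18773, a(9)=-45322, a(10)=-109417; answer -109417
Step 2: A1 = -109417; r = 7; total draws C(14,2) = 91; favorable C(7,1)*C(7,1) = 49; P = 7/13; answer 7/13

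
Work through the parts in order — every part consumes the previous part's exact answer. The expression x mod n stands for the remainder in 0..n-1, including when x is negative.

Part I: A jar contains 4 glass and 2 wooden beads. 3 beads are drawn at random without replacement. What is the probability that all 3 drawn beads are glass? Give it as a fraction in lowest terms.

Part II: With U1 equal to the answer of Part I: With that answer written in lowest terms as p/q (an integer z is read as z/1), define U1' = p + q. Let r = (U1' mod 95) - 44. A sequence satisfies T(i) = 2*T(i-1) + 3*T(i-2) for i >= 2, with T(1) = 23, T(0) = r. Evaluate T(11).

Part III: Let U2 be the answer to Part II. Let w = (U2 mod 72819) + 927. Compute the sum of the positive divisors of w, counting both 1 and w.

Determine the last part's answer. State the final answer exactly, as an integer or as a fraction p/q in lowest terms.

Part I: total draws C(6,3) = 20; favorable C(4,3) = 4; P = 1/5; answer 1/5
Part II: U1 = 1/5; threaded value p + q = 6; r = -38; T(2) = 2*(23) + 3*(-38) = -68; iterating: T(2)=-68, T(3)=-67, T(4)=-338, T(5)=-877, T(6)=-2768, T(7)=-8167, T(8)=-24638, T(9)=-73777, T(10)=-221468, T(11)=-664267; answer -664267
Part III: U2 = -664267; w = 64850; 64850 = 2 * 5^2 * 1297; sigma = (1 + 2) * (1 + 5 + 25) * (1 + 1297) = 3 * 31 * 1298 = 120714; answer 120714

120714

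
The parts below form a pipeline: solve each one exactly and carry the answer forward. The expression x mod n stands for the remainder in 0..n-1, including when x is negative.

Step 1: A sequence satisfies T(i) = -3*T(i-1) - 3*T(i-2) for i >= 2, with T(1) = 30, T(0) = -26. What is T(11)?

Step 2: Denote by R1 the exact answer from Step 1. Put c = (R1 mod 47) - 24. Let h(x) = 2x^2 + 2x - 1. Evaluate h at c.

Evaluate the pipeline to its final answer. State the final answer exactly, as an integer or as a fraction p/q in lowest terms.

479

Step 1: T(2) = -3*(30) - 3*(-26) = -12; iterating: T(2)=-12, T(3)=-54, T(4)=198, T(5)=-432, T(6)=702, T(7)=-810, T(8)=324, T(9)=1458, T(10)=-5346, T(11)=11664; answer 11664
Step 2: R1 = 11664; c = -16; 2*(-16)^2 + 2*(-16)^1 - 1 = (512) + (-32) + (-1) = 479; answer 479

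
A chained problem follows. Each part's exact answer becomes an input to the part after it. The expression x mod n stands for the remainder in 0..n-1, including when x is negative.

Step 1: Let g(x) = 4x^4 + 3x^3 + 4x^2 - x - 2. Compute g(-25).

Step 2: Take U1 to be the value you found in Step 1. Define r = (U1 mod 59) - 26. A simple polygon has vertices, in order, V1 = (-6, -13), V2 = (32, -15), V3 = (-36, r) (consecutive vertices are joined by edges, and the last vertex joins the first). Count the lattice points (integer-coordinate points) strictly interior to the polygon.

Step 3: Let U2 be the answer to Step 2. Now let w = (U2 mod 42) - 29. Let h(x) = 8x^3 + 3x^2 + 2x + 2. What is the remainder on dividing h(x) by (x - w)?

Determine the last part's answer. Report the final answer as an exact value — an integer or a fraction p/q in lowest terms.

Step 1: 4*(-25)^4 + 3*(-25)^3 + 4*(-25)^2 - 1*(-25)^1 - 2 = (1562500) + (-46875) + (2500) + (25) + (-2) = 1518148; answer 1518148
Step 2: U1 = 1518148; r = -7; cross terms: (-6*-15 - 32*-13)=506, (32*-7 - -36*-15)=-764, (-36*-13 - -6*-7)=426; twice the area = |168| = 168; area = 84; boundary points = 2 + 4 + 6 = 12; strictly interior points = area - boundary/2 + 1 = 79; answer 79
Step 3: U2 = 79; w = 8; remainder = value at the root: 8*(8)^3 + 3*(8)^2 + 2*(8)^1 + 2 = (4096) + (192) + (16) + (2) = 4306; answer 4306

4306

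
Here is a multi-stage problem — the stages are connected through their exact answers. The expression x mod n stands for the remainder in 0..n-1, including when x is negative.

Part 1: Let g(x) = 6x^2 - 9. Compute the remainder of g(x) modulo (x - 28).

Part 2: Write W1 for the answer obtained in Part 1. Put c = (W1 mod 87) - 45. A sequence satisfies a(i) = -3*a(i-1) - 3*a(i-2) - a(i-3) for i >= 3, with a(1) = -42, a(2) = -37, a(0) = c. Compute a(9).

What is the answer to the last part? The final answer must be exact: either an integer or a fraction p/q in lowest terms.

Part 1: remainder = value at the root: 6*(28)^2 - 9 = (4704) + (-9) = 4695; answer 4695
Part 2: W1 = 4695; c = 39; a(3) = -3*(-37) - 3*(-42) - 1*(39) = 198; iterating: a(3)=198, a(4)=-441, a(5)=766, a(6)=-1173, a(7)=1662, a(8)=-2233, a(9)=2886; answer 2886

2886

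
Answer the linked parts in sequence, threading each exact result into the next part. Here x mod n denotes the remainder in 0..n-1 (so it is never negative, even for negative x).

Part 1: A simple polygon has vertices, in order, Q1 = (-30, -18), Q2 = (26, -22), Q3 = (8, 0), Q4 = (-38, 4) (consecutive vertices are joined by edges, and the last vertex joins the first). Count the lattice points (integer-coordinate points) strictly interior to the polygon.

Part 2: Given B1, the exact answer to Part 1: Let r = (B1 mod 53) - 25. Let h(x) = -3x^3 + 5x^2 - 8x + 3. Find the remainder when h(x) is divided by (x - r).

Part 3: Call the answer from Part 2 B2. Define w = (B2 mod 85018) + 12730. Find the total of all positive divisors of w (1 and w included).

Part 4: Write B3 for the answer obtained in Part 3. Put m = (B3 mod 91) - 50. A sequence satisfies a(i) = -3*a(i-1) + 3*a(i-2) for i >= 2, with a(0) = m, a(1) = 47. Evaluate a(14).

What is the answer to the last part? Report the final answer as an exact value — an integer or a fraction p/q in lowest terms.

-1278288378

Part 1: cross terms: (-30*-22 - 26*-18)=1128, (26*0 - 8*-22)=176, (8*4 - -38*0)=32, (-38*-18 - -30*4)=804; twice the area = |2140| = 2140; area = 1070; boundary points = 4 + 2 + 2 + 2 = 10; strictly interior points = area - boundary/2 + 1 = 1066; answer 1066
Part 2: B1 = 1066; r = -19; remainder = value at the root: -3*(-19)^3 + 5*(-19)^2 - 8*(-19)^1 + 3 = (20577) + (1805) + (152) + (3) = 22537; answer 22537
Part 3: B2 = 22537; w = 35267; 35267 is prime, so its only divisors are 1 and 35267; sigma = 1 + 35267 = 35268; answer 35268
Part 4: B3 = 35268; m = 1; a(2) = -3*(47) + 3*(1) = -138; iterating: a(2)=-138, a(3)=555, a(4)=-2079, a(5)=7902, a(6)=-29943, a(7)=113535, a(8)=-430434, a(9)=1631907, a(10)=-6187023, a(11)=23456790, a(12)=-88931439, a(13)=337164687, a(14)=-1278288378; answer -1278288378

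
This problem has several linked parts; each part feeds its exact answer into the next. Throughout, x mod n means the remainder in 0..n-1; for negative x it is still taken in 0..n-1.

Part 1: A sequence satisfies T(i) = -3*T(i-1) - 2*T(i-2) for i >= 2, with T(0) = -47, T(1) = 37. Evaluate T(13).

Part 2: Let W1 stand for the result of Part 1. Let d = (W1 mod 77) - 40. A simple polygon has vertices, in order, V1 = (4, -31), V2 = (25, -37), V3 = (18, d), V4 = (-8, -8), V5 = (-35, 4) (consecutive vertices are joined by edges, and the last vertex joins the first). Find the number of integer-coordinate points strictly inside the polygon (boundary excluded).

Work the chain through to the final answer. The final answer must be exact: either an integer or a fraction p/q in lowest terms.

Part 1: T(2) = -3*(37) - 2*(-47) = -17; iterating: T(2)=-17, T(3)=-23, T(4)=103, T(5)=-263, T(6)=583, T(7)=-1223, T(8)=2503, T(9)=-5063, T(10)=10183, T(11)=-20423, T(12)=40903, T(13)=-81863; answer -81863
Part 2: W1 = -81863; d = 25; cross terms: (4*-37 - 25*-31)=627, (25*25 - 18*-37)=1291, (18*-8 - -8*25)=56, (-8*4 - -35*-8)=-312, (-35*-31 - 4*4)=1069; twice the area = |2731| = 2731; area = 2731/2; boundary points = 3 + 1 + 1 + 3 + 1 = 9; strictly interior points = area - boundary/2 + 1 = 1362; answer 1362

1362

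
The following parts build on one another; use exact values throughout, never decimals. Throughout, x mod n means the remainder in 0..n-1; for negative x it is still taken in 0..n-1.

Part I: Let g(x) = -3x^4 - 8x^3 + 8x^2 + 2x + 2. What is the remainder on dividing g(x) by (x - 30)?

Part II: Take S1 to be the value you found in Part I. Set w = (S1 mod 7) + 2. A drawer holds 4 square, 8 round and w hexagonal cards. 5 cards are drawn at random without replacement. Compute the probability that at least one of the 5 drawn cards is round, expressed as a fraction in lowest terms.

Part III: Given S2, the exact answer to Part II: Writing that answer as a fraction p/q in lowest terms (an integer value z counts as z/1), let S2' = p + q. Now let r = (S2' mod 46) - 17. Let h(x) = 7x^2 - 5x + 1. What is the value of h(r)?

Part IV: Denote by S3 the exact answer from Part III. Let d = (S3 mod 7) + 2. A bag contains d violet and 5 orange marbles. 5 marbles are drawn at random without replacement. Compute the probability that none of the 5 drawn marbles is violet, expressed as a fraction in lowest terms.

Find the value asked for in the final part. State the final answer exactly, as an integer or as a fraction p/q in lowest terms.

Part I: remainder = value at the root: -3*(30)^4 - 8*(30)^3 + 8*(30)^2 + 2*(30)^1 + 2 = (-2430000) + (-216000) + (7200) + (60) + (2) = -2638738; answer -2638738
Part II: S1 = -2638738; w = 5; total draws C(17,5) = 6188; complement C(9,5) = 126; favorable 6188 - 126 = 6062; P = 433/442; answer 433/442
Part III: S2 = 433/442; threaded value p + q = 875; r = -16; 7*(-16)^2 - 5*(-16)^1 + 1 = (1792) + (80) + (1) = 1873; answer 1873
Part IV: S3 = 1873; d = 6; total draws C(11,5) = 462; favorable C(5,5) = 1; P = 1/462; answer 1/462

1/462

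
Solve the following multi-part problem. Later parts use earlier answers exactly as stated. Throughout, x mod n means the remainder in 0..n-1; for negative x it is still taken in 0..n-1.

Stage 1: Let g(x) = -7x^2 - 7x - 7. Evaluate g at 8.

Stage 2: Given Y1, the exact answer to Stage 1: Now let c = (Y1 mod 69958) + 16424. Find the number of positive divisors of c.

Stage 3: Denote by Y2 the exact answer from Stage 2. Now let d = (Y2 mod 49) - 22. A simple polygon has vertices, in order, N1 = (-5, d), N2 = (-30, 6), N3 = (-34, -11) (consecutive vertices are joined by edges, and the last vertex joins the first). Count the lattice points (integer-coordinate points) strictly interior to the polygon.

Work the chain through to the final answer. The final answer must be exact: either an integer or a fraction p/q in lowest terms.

Stage 1: -7*(8)^2 - 7*(8)^1 - 7 = (-448) + (-56) + (-7) = -511; answer -511
Stage 2: Y1 = -511; c = 85871; 85871 = 43 * 1997; number of divisors = (1+1) * (1+1) = 4; answer 4
Stage 3: Y2 = 4; d = -18; cross terms: (-5*6 - -30*-18)=-570, (-30*-11 - -34*6)=534, (-34*-18 - -5*-11)=557; twice the area = |521| = 521; area = 521/2; boundary points = 1 + 1 + 1 = 3; strictly interior points = area - boundary/2 + 1 = 260; answer 260

260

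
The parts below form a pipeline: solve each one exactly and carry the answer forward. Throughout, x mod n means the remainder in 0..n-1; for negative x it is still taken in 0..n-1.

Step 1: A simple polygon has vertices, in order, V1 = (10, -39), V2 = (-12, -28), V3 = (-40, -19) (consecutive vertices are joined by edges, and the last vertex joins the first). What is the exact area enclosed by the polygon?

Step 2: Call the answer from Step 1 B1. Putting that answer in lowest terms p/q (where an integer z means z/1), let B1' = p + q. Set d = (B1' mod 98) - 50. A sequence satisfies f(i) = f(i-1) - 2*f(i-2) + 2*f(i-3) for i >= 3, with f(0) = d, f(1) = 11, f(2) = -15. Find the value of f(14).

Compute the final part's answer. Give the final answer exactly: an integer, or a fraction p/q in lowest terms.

Step 1: cross terms: (10*-28 - -12*-39)=-748, (-12*-19 - -40*-28)=-892, (-40*-39 - 10*-19)=1750; twice the area = |110| = 110; area = 55; answer 55
Step 2: B1 = 55; threaded value p + q = 56; d = 6; f(3) = 1*(-15) - 2*(11) + 2*(6) = -25; iterating: f(3)=-25, f(4)=27, f(5)=47, f(6)=-57, f(7)=-97, f(8)=111, f(9)=191, f(10)=-225, f(11)=-385, f(12)=447, f(13)=767, f(14)=-897; answer -897

-897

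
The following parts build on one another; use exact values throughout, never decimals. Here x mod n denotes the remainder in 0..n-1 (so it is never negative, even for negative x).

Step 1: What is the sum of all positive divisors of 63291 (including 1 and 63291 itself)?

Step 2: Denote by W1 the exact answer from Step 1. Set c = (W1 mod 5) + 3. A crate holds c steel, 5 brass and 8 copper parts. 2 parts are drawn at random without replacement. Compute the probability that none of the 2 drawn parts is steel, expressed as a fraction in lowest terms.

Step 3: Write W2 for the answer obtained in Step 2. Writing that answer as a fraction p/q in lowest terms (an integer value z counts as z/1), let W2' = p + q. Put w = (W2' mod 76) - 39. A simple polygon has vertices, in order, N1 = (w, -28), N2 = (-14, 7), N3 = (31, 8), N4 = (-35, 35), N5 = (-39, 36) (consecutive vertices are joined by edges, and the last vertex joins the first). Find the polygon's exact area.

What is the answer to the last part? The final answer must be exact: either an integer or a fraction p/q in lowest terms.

Step 1: 63291 = 3 * 17^2 * 73; sigma = (1 + 3) * (1 + 17 + 289) * (1 + 73) = 4 * 307 * 74 = 90872; answer 90872
Step 2: W1 = 90872; c = 5; total draws C(18,2) = 153; favorable C(13,2) = 78; P = 26/51; answer 26/51
Step 3: W2 = 26/51; threaded value p + q = 77; w = -38; cross terms: (-38*7 - -14*-28)=-658, (-14*8 - 31*7)=-329, (31*35 - -35*8)=1365, (-35*36 - -39*35)=105, (-39*-28 - -38*36)=2460; twice the area = |2943| = 2943; area = 2943/2; answer 2943/2

2943/2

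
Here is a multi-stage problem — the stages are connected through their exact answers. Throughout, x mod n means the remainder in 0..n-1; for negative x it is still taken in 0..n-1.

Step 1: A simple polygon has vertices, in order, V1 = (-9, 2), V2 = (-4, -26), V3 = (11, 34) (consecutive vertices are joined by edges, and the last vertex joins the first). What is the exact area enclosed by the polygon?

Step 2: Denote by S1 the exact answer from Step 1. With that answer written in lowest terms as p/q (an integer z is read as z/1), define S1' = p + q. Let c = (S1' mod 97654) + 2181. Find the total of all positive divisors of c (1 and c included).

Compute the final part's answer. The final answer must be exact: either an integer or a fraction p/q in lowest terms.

4032

Step 1: cross terms: (-9*-26 - -4*2)=242, (-4*34 - 11*-26)=150, (11*2 - -9*34)=328; twice the area = |720| = 720; area = 360; answer 360
Step 2: S1 = 360; threaded value p + q = 361; c = 2542; 2542 = 2 * 31 * 41; sigma = (1 + 2) * (1 + 31) * (1 + 41) = 3 * 32 * 42 = 4032; answer 4032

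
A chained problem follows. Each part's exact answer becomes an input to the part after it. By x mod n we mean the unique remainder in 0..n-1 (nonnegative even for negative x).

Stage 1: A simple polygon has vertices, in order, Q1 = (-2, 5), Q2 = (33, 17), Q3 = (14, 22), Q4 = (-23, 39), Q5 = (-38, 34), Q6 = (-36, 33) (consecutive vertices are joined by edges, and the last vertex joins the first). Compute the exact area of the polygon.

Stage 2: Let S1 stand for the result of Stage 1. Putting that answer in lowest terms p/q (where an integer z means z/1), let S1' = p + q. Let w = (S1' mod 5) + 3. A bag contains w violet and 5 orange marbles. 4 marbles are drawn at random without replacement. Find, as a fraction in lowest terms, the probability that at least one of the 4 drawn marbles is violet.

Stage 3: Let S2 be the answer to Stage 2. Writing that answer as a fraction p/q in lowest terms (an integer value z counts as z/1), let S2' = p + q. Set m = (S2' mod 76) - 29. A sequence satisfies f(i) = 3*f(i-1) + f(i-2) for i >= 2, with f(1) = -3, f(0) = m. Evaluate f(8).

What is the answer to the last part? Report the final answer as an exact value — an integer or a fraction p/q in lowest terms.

7243

Stage 1: cross terms: (-2*17 - 33*5)=-199, (33*22 - 14*17)=488, (14*39 - -23*22)=1052, (-23*34 - -38*39)=700, (-38*33 - -36*34)=-30, (-36*5 - -2*33)=-114; twice the area = |1897| = 1897; area = 1897/2; answer 1897/2
Stage 2: S1 = 1897/2; threaded value p + q = 1899; w = 7; total draws C(12,4) = 495; complement C(5,4) = 5; favorable 495 - 5 = 490; P = 98/99; answer 98/99
Stage 3: S2 = 98/99; threaded value p + q = 197; m = 16; f(2) = 3*(-3) + 1*(16) = 7; iterating: f(2)=7, f(3)=18, f(4)=61, f(5)=201, f(6)=664, f(7)=2193, f(8)=7243; answer 7243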